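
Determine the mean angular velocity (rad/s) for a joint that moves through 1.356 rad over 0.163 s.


omega = delta_theta / delta_t
omega = 1.356 / 0.163
omega = 8.3190


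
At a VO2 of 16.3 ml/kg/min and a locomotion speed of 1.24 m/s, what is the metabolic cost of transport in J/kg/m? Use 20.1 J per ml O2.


Power per kg = VO2 * 20.1 / 60
Power per kg = 16.3 * 20.1 / 60 = 5.4605 W/kg
Cost = power_per_kg / speed
Cost = 5.4605 / 1.24
Cost = 4.4036


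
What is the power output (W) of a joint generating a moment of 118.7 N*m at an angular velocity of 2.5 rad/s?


P = M * omega
P = 118.7 * 2.5
P = 296.7500


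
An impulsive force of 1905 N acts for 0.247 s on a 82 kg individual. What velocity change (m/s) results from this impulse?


J = F * dt = 1905 * 0.247 = 470.5350 N*s
delta_v = J / m
delta_v = 470.5350 / 82
delta_v = 5.7382


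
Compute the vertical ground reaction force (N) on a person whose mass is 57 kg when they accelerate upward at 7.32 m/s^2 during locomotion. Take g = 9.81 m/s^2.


GRF = m * (g + a)
GRF = 57 * (9.81 + 7.32)
GRF = 57 * 17.1300
GRF = 976.4100


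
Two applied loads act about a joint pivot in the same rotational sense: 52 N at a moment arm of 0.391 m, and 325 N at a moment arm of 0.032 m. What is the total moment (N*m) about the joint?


M = F1 * d1 + F2 * d2
M = 52 * 0.391 + 325 * 0.032
M = 20.3320 + 10.4000
M = 30.7320


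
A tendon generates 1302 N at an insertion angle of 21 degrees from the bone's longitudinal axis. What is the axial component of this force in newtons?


F_eff = F_tendon * cos(theta)
theta = 21 deg = 0.3665 rad
cos(theta) = 0.9336
F_eff = 1302 * 0.9336
F_eff = 1215.5217


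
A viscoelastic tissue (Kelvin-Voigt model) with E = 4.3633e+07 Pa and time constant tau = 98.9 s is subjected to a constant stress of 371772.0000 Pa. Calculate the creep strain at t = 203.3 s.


epsilon(t) = (sigma/E) * (1 - exp(-t/tau))
sigma/E = 371772.0000 / 4.3633e+07 = 0.0085
exp(-t/tau) = exp(-203.3 / 98.9) = 0.1280
epsilon = 0.0085 * (1 - 0.1280)
epsilon = 0.0074


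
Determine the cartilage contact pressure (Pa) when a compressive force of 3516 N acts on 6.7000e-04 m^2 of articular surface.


P = F / A
P = 3516 / 6.7000e-04
P = 5.2478e+06


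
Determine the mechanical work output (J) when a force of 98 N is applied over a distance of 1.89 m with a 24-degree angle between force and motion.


W = F * d * cos(theta)
theta = 24 deg = 0.4189 rad
cos(theta) = 0.9135
W = 98 * 1.89 * 0.9135
W = 169.2069


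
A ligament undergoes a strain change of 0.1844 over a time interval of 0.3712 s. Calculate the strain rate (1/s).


strain_rate = delta_strain / delta_t
strain_rate = 0.1844 / 0.3712
strain_rate = 0.4968


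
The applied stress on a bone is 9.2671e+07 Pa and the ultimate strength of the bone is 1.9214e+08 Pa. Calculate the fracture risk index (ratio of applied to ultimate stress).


FRI = applied / ultimate
FRI = 9.2671e+07 / 1.9214e+08
FRI = 0.4823


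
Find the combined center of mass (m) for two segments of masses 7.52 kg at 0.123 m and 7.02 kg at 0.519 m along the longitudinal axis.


COM = (m1*x1 + m2*x2) / (m1 + m2)
COM = (7.52*0.123 + 7.02*0.519) / (7.52 + 7.02)
Numerator = 4.5683
Denominator = 14.5400
COM = 0.3142


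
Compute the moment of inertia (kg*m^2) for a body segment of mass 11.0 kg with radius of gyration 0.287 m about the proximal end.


I = m * k^2
I = 11.0 * 0.287^2
k^2 = 0.0824
I = 0.9061


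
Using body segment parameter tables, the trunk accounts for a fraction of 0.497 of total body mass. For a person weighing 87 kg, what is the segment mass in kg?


m_segment = body_mass * fraction
m_segment = 87 * 0.497
m_segment = 43.2390


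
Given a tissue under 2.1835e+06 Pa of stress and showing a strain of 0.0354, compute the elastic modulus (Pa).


E = stress / strain
E = 2.1835e+06 / 0.0354
E = 6.1681e+07


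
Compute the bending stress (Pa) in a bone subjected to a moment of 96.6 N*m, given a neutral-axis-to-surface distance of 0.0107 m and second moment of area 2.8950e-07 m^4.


sigma = M * c / I
sigma = 96.6 * 0.0107 / 2.8950e-07
M * c = 1.0336
sigma = 3.5704e+06


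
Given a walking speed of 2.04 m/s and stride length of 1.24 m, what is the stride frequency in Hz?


f = v / stride_length
f = 2.04 / 1.24
f = 1.6452


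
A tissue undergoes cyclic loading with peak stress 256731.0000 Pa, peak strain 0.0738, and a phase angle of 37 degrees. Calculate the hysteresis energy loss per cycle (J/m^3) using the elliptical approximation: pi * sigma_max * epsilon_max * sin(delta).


E_loss = pi * sigma_max * epsilon_max * sin(delta)
delta = 37 deg = 0.6458 rad
sin(delta) = 0.6018
E_loss = pi * 256731.0000 * 0.0738 * 0.6018
E_loss = 35821.8138


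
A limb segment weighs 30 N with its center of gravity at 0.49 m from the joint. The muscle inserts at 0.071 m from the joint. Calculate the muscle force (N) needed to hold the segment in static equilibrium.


F_muscle = W * d_load / d_muscle
F_muscle = 30 * 0.49 / 0.071
Numerator = 14.7000
F_muscle = 207.0423


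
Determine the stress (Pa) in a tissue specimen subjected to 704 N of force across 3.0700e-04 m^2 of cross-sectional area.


stress = F / A
stress = 704 / 3.0700e-04
stress = 2.2932e+06


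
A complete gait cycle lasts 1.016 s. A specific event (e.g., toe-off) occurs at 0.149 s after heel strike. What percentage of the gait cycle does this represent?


pct = (event_time / cycle_time) * 100
pct = (0.149 / 1.016) * 100
ratio = 0.1467
pct = 14.6654


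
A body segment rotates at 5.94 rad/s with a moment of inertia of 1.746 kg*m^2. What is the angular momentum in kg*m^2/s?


L = I * omega
L = 1.746 * 5.94
L = 10.3712


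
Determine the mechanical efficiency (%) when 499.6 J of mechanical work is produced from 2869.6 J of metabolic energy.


eta = (W_mech / E_meta) * 100
eta = (499.6 / 2869.6) * 100
ratio = 0.1741
eta = 17.4101


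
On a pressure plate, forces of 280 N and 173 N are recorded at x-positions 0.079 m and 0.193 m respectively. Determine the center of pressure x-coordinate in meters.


COP_x = (F1*x1 + F2*x2) / (F1 + F2)
COP_x = (280*0.079 + 173*0.193) / (280 + 173)
Numerator = 55.5090
Denominator = 453
COP_x = 0.1225


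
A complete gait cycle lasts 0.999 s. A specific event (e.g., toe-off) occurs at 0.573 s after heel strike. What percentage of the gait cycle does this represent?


pct = (event_time / cycle_time) * 100
pct = (0.573 / 0.999) * 100
ratio = 0.5736
pct = 57.3574


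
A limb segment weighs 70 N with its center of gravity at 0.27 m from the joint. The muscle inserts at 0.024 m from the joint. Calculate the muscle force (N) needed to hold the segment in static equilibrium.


F_muscle = W * d_load / d_muscle
F_muscle = 70 * 0.27 / 0.024
Numerator = 18.9000
F_muscle = 787.5000


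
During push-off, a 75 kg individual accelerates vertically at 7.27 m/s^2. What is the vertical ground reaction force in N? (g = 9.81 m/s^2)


GRF = m * (g + a)
GRF = 75 * (9.81 + 7.27)
GRF = 75 * 17.0800
GRF = 1281.0000


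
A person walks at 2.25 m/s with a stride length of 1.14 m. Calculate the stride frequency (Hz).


f = v / stride_length
f = 2.25 / 1.14
f = 1.9737


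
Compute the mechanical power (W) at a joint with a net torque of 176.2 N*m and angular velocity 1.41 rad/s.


P = M * omega
P = 176.2 * 1.41
P = 248.4420


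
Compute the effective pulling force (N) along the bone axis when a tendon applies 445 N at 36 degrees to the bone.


F_eff = F_tendon * cos(theta)
theta = 36 deg = 0.6283 rad
cos(theta) = 0.8090
F_eff = 445 * 0.8090
F_eff = 360.0126


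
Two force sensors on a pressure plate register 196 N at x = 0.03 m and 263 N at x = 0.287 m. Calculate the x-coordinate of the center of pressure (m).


COP_x = (F1*x1 + F2*x2) / (F1 + F2)
COP_x = (196*0.03 + 263*0.287) / (196 + 263)
Numerator = 81.3610
Denominator = 459
COP_x = 0.1773


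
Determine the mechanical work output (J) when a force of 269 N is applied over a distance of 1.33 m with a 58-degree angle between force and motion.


W = F * d * cos(theta)
theta = 58 deg = 1.0123 rad
cos(theta) = 0.5299
W = 269 * 1.33 * 0.5299
W = 189.5892


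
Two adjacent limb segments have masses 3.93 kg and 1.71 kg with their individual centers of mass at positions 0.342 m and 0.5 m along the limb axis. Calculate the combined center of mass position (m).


COM = (m1*x1 + m2*x2) / (m1 + m2)
COM = (3.93*0.342 + 1.71*0.5) / (3.93 + 1.71)
Numerator = 2.1991
Denominator = 5.6400
COM = 0.3899


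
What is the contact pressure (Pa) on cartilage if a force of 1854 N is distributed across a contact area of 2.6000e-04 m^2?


P = F / A
P = 1854 / 2.6000e-04
P = 7.1308e+06


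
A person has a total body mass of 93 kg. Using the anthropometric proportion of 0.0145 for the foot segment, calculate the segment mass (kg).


m_segment = body_mass * fraction
m_segment = 93 * 0.0145
m_segment = 1.3485


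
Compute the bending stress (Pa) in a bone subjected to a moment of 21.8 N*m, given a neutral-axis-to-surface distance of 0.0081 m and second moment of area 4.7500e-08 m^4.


sigma = M * c / I
sigma = 21.8 * 0.0081 / 4.7500e-08
M * c = 0.1766
sigma = 3.7175e+06


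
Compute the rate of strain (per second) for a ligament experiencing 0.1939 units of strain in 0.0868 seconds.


strain_rate = delta_strain / delta_t
strain_rate = 0.1939 / 0.0868
strain_rate = 2.2339


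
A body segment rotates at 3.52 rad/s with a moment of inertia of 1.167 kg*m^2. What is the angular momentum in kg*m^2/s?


L = I * omega
L = 1.167 * 3.52
L = 4.1078


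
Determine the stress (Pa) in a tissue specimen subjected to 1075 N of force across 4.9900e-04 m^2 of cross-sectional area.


stress = F / A
stress = 1075 / 4.9900e-04
stress = 2.1543e+06


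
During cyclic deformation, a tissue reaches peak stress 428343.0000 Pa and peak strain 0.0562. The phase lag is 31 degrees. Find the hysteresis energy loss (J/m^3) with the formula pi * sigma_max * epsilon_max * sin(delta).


E_loss = pi * sigma_max * epsilon_max * sin(delta)
delta = 31 deg = 0.5411 rad
sin(delta) = 0.5150
E_loss = pi * 428343.0000 * 0.0562 * 0.5150
E_loss = 38950.8732


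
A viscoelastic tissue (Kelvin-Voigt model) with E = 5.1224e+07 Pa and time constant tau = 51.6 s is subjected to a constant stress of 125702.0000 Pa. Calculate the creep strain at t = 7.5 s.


epsilon(t) = (sigma/E) * (1 - exp(-t/tau))
sigma/E = 125702.0000 / 5.1224e+07 = 0.0025
exp(-t/tau) = exp(-7.5 / 51.6) = 0.8647
epsilon = 0.0025 * (1 - 0.8647)
epsilon = 3.3197e-04


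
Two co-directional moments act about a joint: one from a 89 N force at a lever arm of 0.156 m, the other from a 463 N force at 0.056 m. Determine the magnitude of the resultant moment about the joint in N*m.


M = F1 * d1 + F2 * d2
M = 89 * 0.156 + 463 * 0.056
M = 13.8840 + 25.9280
M = 39.8120


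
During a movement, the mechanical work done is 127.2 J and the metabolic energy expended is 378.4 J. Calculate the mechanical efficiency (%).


eta = (W_mech / E_meta) * 100
eta = (127.2 / 378.4) * 100
ratio = 0.3362
eta = 33.6152


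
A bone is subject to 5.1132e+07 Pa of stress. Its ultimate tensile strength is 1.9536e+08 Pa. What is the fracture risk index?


FRI = applied / ultimate
FRI = 5.1132e+07 / 1.9536e+08
FRI = 0.2617


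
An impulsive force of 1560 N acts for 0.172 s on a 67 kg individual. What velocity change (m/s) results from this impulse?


J = F * dt = 1560 * 0.172 = 268.3200 N*s
delta_v = J / m
delta_v = 268.3200 / 67
delta_v = 4.0048


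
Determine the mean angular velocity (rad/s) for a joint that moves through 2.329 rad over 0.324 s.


omega = delta_theta / delta_t
omega = 2.329 / 0.324
omega = 7.1883


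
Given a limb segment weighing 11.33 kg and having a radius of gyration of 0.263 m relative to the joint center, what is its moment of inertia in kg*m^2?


I = m * k^2
I = 11.33 * 0.263^2
k^2 = 0.0692
I = 0.7837


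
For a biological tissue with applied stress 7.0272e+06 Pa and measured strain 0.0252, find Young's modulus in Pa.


E = stress / strain
E = 7.0272e+06 / 0.0252
E = 2.7886e+08


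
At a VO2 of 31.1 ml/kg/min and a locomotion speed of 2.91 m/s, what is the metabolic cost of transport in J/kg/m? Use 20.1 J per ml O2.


Power per kg = VO2 * 20.1 / 60
Power per kg = 31.1 * 20.1 / 60 = 10.4185 W/kg
Cost = power_per_kg / speed
Cost = 10.4185 / 2.91
Cost = 3.5802


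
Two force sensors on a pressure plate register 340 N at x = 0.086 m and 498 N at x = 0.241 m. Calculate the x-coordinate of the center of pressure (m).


COP_x = (F1*x1 + F2*x2) / (F1 + F2)
COP_x = (340*0.086 + 498*0.241) / (340 + 498)
Numerator = 149.2580
Denominator = 838
COP_x = 0.1781


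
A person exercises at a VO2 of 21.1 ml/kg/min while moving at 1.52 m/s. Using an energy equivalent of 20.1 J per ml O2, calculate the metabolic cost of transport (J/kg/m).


Power per kg = VO2 * 20.1 / 60
Power per kg = 21.1 * 20.1 / 60 = 7.0685 W/kg
Cost = power_per_kg / speed
Cost = 7.0685 / 1.52
Cost = 4.6503


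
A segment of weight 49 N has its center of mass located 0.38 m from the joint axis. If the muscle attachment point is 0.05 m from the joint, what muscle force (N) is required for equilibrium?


F_muscle = W * d_load / d_muscle
F_muscle = 49 * 0.38 / 0.05
Numerator = 18.6200
F_muscle = 372.4000


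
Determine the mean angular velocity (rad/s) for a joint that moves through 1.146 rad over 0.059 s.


omega = delta_theta / delta_t
omega = 1.146 / 0.059
omega = 19.4237


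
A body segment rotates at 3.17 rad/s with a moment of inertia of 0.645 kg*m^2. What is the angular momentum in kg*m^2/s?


L = I * omega
L = 0.645 * 3.17
L = 2.0446


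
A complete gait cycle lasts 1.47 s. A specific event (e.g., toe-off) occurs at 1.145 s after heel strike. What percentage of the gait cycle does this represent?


pct = (event_time / cycle_time) * 100
pct = (1.145 / 1.47) * 100
ratio = 0.7789
pct = 77.8912


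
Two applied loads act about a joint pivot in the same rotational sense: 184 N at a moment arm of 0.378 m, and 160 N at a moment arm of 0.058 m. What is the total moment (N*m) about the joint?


M = F1 * d1 + F2 * d2
M = 184 * 0.378 + 160 * 0.058
M = 69.5520 + 9.2800
M = 78.8320


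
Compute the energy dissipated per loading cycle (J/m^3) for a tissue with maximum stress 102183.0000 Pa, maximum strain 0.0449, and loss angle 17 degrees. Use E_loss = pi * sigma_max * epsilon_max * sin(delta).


E_loss = pi * sigma_max * epsilon_max * sin(delta)
delta = 17 deg = 0.2967 rad
sin(delta) = 0.2924
E_loss = pi * 102183.0000 * 0.0449 * 0.2924
E_loss = 4214.1521


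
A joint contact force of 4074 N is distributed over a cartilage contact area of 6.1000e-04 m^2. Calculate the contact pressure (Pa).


P = F / A
P = 4074 / 6.1000e-04
P = 6.6787e+06


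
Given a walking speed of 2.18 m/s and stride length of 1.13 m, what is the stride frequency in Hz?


f = v / stride_length
f = 2.18 / 1.13
f = 1.9292


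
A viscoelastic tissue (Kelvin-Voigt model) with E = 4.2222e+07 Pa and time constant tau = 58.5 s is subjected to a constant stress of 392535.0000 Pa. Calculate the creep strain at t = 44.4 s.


epsilon(t) = (sigma/E) * (1 - exp(-t/tau))
sigma/E = 392535.0000 / 4.2222e+07 = 0.0093
exp(-t/tau) = exp(-44.4 / 58.5) = 0.4681
epsilon = 0.0093 * (1 - 0.4681)
epsilon = 0.0049


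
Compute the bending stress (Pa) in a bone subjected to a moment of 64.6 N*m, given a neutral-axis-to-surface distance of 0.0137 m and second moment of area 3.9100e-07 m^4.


sigma = M * c / I
sigma = 64.6 * 0.0137 / 3.9100e-07
M * c = 0.8850
sigma = 2.2635e+06


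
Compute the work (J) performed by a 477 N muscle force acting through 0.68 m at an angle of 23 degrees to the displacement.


W = F * d * cos(theta)
theta = 23 deg = 0.4014 rad
cos(theta) = 0.9205
W = 477 * 0.68 * 0.9205
W = 298.5750


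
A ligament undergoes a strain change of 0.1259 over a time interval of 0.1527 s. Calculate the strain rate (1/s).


strain_rate = delta_strain / delta_t
strain_rate = 0.1259 / 0.1527
strain_rate = 0.8245


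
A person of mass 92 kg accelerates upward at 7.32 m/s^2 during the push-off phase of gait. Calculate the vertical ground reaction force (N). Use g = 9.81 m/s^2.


GRF = m * (g + a)
GRF = 92 * (9.81 + 7.32)
GRF = 92 * 17.1300
GRF = 1575.9600


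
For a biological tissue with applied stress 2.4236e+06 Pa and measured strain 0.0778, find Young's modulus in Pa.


E = stress / strain
E = 2.4236e+06 / 0.0778
E = 3.1152e+07


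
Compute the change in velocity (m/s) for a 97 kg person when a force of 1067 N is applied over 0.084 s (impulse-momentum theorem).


J = F * dt = 1067 * 0.084 = 89.6280 N*s
delta_v = J / m
delta_v = 89.6280 / 97
delta_v = 0.9240


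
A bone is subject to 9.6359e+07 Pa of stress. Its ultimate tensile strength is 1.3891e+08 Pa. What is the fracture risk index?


FRI = applied / ultimate
FRI = 9.6359e+07 / 1.3891e+08
FRI = 0.6937


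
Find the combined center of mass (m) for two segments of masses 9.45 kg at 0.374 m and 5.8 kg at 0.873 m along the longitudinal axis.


COM = (m1*x1 + m2*x2) / (m1 + m2)
COM = (9.45*0.374 + 5.8*0.873) / (9.45 + 5.8)
Numerator = 8.5977
Denominator = 15.2500
COM = 0.5638


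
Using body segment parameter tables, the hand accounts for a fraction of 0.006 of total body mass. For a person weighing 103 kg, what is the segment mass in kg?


m_segment = body_mass * fraction
m_segment = 103 * 0.006
m_segment = 0.6180


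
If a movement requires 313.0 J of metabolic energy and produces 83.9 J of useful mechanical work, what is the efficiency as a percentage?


eta = (W_mech / E_meta) * 100
eta = (83.9 / 313.0) * 100
ratio = 0.2681
eta = 26.8051


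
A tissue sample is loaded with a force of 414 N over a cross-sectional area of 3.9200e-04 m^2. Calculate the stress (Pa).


stress = F / A
stress = 414 / 3.9200e-04
stress = 1.0561e+06


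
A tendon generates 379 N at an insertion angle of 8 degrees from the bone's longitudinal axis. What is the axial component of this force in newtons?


F_eff = F_tendon * cos(theta)
theta = 8 deg = 0.1396 rad
cos(theta) = 0.9903
F_eff = 379 * 0.9903
F_eff = 375.3116


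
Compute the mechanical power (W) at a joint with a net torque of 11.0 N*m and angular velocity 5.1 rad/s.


P = M * omega
P = 11.0 * 5.1
P = 56.1000


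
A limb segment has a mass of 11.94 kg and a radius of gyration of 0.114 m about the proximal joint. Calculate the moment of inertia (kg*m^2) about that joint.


I = m * k^2
I = 11.94 * 0.114^2
k^2 = 0.0130
I = 0.1552


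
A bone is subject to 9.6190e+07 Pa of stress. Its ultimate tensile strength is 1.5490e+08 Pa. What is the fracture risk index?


FRI = applied / ultimate
FRI = 9.6190e+07 / 1.5490e+08
FRI = 0.6210


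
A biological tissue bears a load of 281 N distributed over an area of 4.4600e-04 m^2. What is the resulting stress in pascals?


stress = F / A
stress = 281 / 4.4600e-04
stress = 630044.8430


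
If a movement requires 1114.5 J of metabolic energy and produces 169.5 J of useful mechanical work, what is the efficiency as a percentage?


eta = (W_mech / E_meta) * 100
eta = (169.5 / 1114.5) * 100
ratio = 0.1521
eta = 15.2086


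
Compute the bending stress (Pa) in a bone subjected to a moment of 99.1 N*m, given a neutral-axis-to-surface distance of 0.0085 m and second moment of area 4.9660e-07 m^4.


sigma = M * c / I
sigma = 99.1 * 0.0085 / 4.9660e-07
M * c = 0.8424
sigma = 1.6962e+06


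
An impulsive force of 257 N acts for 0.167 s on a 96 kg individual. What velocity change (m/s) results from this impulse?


J = F * dt = 257 * 0.167 = 42.9190 N*s
delta_v = J / m
delta_v = 42.9190 / 96
delta_v = 0.4471


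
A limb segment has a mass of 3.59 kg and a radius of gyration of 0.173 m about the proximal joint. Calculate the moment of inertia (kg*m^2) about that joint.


I = m * k^2
I = 3.59 * 0.173^2
k^2 = 0.0299
I = 0.1074


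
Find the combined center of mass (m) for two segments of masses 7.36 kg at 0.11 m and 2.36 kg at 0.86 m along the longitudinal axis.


COM = (m1*x1 + m2*x2) / (m1 + m2)
COM = (7.36*0.11 + 2.36*0.86) / (7.36 + 2.36)
Numerator = 2.8392
Denominator = 9.7200
COM = 0.2921


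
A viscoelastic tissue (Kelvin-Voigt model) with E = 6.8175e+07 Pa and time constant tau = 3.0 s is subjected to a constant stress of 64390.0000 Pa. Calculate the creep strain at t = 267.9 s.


epsilon(t) = (sigma/E) * (1 - exp(-t/tau))
sigma/E = 64390.0000 / 6.8175e+07 = 9.4448e-04
exp(-t/tau) = exp(-267.9 / 3.0) = 1.6501e-39
epsilon = 9.4448e-04 * (1 - 1.6501e-39)
epsilon = 9.4448e-04


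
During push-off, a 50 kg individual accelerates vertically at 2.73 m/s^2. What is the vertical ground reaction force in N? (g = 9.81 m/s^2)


GRF = m * (g + a)
GRF = 50 * (9.81 + 2.73)
GRF = 50 * 12.5400
GRF = 627.0000


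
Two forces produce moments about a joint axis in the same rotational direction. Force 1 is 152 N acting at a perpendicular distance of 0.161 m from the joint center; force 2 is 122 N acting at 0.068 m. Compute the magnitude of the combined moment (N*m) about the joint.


M = F1 * d1 + F2 * d2
M = 152 * 0.161 + 122 * 0.068
M = 24.4720 + 8.2960
M = 32.7680


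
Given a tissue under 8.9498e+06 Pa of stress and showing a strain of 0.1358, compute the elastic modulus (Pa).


E = stress / strain
E = 8.9498e+06 / 0.1358
E = 6.5904e+07


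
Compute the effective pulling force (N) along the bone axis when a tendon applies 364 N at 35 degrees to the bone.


F_eff = F_tendon * cos(theta)
theta = 35 deg = 0.6109 rad
cos(theta) = 0.8192
F_eff = 364 * 0.8192
F_eff = 298.1713


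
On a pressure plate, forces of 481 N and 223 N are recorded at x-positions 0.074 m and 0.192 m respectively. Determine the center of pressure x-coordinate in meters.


COP_x = (F1*x1 + F2*x2) / (F1 + F2)
COP_x = (481*0.074 + 223*0.192) / (481 + 223)
Numerator = 78.4100
Denominator = 704
COP_x = 0.1114


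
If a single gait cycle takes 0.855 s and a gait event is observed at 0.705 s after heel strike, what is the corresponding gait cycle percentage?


pct = (event_time / cycle_time) * 100
pct = (0.705 / 0.855) * 100
ratio = 0.8246
pct = 82.4561


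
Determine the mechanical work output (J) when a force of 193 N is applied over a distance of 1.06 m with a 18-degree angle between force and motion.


W = F * d * cos(theta)
theta = 18 deg = 0.3142 rad
cos(theta) = 0.9511
W = 193 * 1.06 * 0.9511
W = 194.5671


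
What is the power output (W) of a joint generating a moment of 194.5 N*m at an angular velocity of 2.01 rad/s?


P = M * omega
P = 194.5 * 2.01
P = 390.9450


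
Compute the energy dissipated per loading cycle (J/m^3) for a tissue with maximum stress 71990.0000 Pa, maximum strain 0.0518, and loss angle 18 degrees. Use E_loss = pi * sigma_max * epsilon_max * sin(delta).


E_loss = pi * sigma_max * epsilon_max * sin(delta)
delta = 18 deg = 0.3142 rad
sin(delta) = 0.3090
E_loss = pi * 71990.0000 * 0.0518 * 0.3090
E_loss = 3620.2134


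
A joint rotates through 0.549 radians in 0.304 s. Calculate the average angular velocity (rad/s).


omega = delta_theta / delta_t
omega = 0.549 / 0.304
omega = 1.8059


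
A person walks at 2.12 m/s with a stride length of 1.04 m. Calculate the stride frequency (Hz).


f = v / stride_length
f = 2.12 / 1.04
f = 2.0385


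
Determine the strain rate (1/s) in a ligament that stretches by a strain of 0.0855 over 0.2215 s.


strain_rate = delta_strain / delta_t
strain_rate = 0.0855 / 0.2215
strain_rate = 0.3860


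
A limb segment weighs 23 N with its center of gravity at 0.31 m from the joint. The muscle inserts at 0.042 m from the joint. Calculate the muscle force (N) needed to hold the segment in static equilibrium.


F_muscle = W * d_load / d_muscle
F_muscle = 23 * 0.31 / 0.042
Numerator = 7.1300
F_muscle = 169.7619


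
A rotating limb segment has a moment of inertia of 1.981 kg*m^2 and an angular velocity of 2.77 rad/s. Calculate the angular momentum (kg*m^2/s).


L = I * omega
L = 1.981 * 2.77
L = 5.4874


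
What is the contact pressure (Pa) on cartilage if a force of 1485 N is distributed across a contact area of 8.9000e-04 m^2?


P = F / A
P = 1485 / 8.9000e-04
P = 1.6685e+06


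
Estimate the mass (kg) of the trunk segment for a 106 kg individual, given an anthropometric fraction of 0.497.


m_segment = body_mass * fraction
m_segment = 106 * 0.497
m_segment = 52.6820


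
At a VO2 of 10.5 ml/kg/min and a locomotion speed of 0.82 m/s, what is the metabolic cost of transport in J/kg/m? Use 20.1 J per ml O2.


Power per kg = VO2 * 20.1 / 60
Power per kg = 10.5 * 20.1 / 60 = 3.5175 W/kg
Cost = power_per_kg / speed
Cost = 3.5175 / 0.82
Cost = 4.2896


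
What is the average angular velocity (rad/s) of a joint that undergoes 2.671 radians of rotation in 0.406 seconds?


omega = delta_theta / delta_t
omega = 2.671 / 0.406
omega = 6.5788


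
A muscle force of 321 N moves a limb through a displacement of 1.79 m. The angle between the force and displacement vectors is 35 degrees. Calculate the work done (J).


W = F * d * cos(theta)
theta = 35 deg = 0.6109 rad
cos(theta) = 0.8192
W = 321 * 1.79 * 0.8192
W = 470.6766


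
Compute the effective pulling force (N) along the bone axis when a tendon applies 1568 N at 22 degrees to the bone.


F_eff = F_tendon * cos(theta)
theta = 22 deg = 0.3840 rad
cos(theta) = 0.9272
F_eff = 1568 * 0.9272
F_eff = 1453.8243


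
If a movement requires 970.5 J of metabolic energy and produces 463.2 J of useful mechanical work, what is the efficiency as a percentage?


eta = (W_mech / E_meta) * 100
eta = (463.2 / 970.5) * 100
ratio = 0.4773
eta = 47.7280


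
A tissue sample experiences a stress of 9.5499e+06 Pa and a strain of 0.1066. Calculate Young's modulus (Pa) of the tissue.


E = stress / strain
E = 9.5499e+06 / 0.1066
E = 8.9586e+07


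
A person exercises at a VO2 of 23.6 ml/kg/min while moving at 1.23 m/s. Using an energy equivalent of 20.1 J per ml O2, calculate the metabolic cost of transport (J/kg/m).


Power per kg = VO2 * 20.1 / 60
Power per kg = 23.6 * 20.1 / 60 = 7.9060 W/kg
Cost = power_per_kg / speed
Cost = 7.9060 / 1.23
Cost = 6.4276


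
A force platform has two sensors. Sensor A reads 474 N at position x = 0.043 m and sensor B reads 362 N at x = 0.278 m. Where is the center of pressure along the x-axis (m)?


COP_x = (F1*x1 + F2*x2) / (F1 + F2)
COP_x = (474*0.043 + 362*0.278) / (474 + 362)
Numerator = 121.0180
Denominator = 836
COP_x = 0.1448


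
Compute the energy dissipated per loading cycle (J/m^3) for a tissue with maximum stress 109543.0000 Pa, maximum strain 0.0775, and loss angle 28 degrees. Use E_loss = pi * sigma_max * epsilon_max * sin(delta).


E_loss = pi * sigma_max * epsilon_max * sin(delta)
delta = 28 deg = 0.4887 rad
sin(delta) = 0.4695
E_loss = pi * 109543.0000 * 0.0775 * 0.4695
E_loss = 12521.1869


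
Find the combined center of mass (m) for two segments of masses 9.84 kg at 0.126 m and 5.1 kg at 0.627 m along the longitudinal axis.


COM = (m1*x1 + m2*x2) / (m1 + m2)
COM = (9.84*0.126 + 5.1*0.627) / (9.84 + 5.1)
Numerator = 4.4375
Denominator = 14.9400
COM = 0.2970


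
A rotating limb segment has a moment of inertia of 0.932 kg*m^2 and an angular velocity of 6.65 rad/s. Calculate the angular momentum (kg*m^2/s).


L = I * omega
L = 0.932 * 6.65
L = 6.1978


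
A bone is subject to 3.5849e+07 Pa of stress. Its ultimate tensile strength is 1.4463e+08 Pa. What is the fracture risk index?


FRI = applied / ultimate
FRI = 3.5849e+07 / 1.4463e+08
FRI = 0.2479


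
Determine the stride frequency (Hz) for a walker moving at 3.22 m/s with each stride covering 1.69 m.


f = v / stride_length
f = 3.22 / 1.69
f = 1.9053


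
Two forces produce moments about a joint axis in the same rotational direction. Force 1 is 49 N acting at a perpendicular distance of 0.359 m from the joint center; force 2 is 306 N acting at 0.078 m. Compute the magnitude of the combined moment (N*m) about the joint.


M = F1 * d1 + F2 * d2
M = 49 * 0.359 + 306 * 0.078
M = 17.5910 + 23.8680
M = 41.4590


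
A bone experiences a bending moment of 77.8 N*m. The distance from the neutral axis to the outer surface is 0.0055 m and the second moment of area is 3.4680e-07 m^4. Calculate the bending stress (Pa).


sigma = M * c / I
sigma = 77.8 * 0.0055 / 3.4680e-07
M * c = 0.4279
sigma = 1.2339e+06


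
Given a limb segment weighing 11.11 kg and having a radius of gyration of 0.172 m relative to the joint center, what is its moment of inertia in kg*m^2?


I = m * k^2
I = 11.11 * 0.172^2
k^2 = 0.0296
I = 0.3287


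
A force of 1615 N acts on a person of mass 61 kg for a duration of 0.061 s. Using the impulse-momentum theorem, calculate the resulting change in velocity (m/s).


J = F * dt = 1615 * 0.061 = 98.5150 N*s
delta_v = J / m
delta_v = 98.5150 / 61
delta_v = 1.6150


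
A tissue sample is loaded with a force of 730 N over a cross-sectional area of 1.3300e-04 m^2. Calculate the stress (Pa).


stress = F / A
stress = 730 / 1.3300e-04
stress = 5.4887e+06


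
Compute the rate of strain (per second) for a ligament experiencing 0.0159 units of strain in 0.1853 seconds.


strain_rate = delta_strain / delta_t
strain_rate = 0.0159 / 0.1853
strain_rate = 0.0858


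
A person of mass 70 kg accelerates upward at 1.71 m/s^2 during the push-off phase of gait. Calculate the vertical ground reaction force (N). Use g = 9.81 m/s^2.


GRF = m * (g + a)
GRF = 70 * (9.81 + 1.71)
GRF = 70 * 11.5200
GRF = 806.4000


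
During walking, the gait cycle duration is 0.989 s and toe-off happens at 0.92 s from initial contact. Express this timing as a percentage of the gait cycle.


pct = (event_time / cycle_time) * 100
pct = (0.92 / 0.989) * 100
ratio = 0.9302
pct = 93.0233


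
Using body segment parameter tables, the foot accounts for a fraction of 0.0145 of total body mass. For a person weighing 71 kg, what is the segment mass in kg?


m_segment = body_mass * fraction
m_segment = 71 * 0.0145
m_segment = 1.0295


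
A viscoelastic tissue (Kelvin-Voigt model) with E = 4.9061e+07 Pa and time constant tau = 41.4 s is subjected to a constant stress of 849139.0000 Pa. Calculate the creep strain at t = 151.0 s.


epsilon(t) = (sigma/E) * (1 - exp(-t/tau))
sigma/E = 849139.0000 / 4.9061e+07 = 0.0173
exp(-t/tau) = exp(-151.0 / 41.4) = 0.0261
epsilon = 0.0173 * (1 - 0.0261)
epsilon = 0.0169


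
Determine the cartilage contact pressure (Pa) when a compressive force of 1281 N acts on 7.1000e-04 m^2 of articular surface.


P = F / A
P = 1281 / 7.1000e-04
P = 1.8042e+06


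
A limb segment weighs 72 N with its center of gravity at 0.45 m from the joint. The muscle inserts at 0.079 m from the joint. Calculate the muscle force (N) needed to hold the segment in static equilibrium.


F_muscle = W * d_load / d_muscle
F_muscle = 72 * 0.45 / 0.079
Numerator = 32.4000
F_muscle = 410.1266


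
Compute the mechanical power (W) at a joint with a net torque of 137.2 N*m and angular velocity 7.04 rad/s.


P = M * omega
P = 137.2 * 7.04
P = 965.8880


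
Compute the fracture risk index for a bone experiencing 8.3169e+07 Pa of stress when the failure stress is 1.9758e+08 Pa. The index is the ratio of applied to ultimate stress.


FRI = applied / ultimate
FRI = 8.3169e+07 / 1.9758e+08
FRI = 0.4209


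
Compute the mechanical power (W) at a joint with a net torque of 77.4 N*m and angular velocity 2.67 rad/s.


P = M * omega
P = 77.4 * 2.67
P = 206.6580


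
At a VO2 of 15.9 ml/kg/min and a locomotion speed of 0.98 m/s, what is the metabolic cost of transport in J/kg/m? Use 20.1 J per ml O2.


Power per kg = VO2 * 20.1 / 60
Power per kg = 15.9 * 20.1 / 60 = 5.3265 W/kg
Cost = power_per_kg / speed
Cost = 5.3265 / 0.98
Cost = 5.4352


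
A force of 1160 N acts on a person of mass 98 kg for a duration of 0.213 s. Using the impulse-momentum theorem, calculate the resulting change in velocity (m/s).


J = F * dt = 1160 * 0.213 = 247.0800 N*s
delta_v = J / m
delta_v = 247.0800 / 98
delta_v = 2.5212


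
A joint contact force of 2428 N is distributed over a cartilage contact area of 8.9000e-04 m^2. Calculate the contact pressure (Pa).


P = F / A
P = 2428 / 8.9000e-04
P = 2.7281e+06


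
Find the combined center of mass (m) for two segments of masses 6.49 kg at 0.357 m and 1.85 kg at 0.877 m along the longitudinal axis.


COM = (m1*x1 + m2*x2) / (m1 + m2)
COM = (6.49*0.357 + 1.85*0.877) / (6.49 + 1.85)
Numerator = 3.9394
Denominator = 8.3400
COM = 0.4723


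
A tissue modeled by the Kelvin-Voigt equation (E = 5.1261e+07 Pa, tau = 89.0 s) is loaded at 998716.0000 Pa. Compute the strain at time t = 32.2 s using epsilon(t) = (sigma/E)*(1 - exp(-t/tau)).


epsilon(t) = (sigma/E) * (1 - exp(-t/tau))
sigma/E = 998716.0000 / 5.1261e+07 = 0.0195
exp(-t/tau) = exp(-32.2 / 89.0) = 0.6964
epsilon = 0.0195 * (1 - 0.6964)
epsilon = 0.0059


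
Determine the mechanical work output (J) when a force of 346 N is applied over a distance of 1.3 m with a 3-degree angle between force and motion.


W = F * d * cos(theta)
theta = 3 deg = 0.0524 rad
cos(theta) = 0.9986
W = 346 * 1.3 * 0.9986
W = 449.1836


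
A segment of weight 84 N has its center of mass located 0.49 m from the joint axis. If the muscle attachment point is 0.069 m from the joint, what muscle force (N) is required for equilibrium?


F_muscle = W * d_load / d_muscle
F_muscle = 84 * 0.49 / 0.069
Numerator = 41.1600
F_muscle = 596.5217


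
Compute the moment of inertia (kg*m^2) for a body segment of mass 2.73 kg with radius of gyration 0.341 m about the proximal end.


I = m * k^2
I = 2.73 * 0.341^2
k^2 = 0.1163
I = 0.3174


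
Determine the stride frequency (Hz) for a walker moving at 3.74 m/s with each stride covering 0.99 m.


f = v / stride_length
f = 3.74 / 0.99
f = 3.7778


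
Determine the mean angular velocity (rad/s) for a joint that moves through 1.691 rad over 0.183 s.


omega = delta_theta / delta_t
omega = 1.691 / 0.183
omega = 9.2404


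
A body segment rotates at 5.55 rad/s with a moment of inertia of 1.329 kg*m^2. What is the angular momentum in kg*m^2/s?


L = I * omega
L = 1.329 * 5.55
L = 7.3759


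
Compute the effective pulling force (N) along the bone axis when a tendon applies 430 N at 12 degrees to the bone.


F_eff = F_tendon * cos(theta)
theta = 12 deg = 0.2094 rad
cos(theta) = 0.9781
F_eff = 430 * 0.9781
F_eff = 420.6035


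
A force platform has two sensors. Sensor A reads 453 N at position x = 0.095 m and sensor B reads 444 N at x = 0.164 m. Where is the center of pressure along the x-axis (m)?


COP_x = (F1*x1 + F2*x2) / (F1 + F2)
COP_x = (453*0.095 + 444*0.164) / (453 + 444)
Numerator = 115.8510
Denominator = 897
COP_x = 0.1292


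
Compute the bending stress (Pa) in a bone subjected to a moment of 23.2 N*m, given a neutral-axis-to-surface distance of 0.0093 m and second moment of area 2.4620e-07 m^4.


sigma = M * c / I
sigma = 23.2 * 0.0093 / 2.4620e-07
M * c = 0.2158
sigma = 876360.6824


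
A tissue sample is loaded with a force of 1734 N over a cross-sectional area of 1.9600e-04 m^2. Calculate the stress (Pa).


stress = F / A
stress = 1734 / 1.9600e-04
stress = 8.8469e+06


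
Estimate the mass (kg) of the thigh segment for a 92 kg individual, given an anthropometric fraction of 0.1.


m_segment = body_mass * fraction
m_segment = 92 * 0.1
m_segment = 9.2000


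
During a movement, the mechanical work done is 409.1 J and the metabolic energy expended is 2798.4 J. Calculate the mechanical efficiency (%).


eta = (W_mech / E_meta) * 100
eta = (409.1 / 2798.4) * 100
ratio = 0.1462
eta = 14.6191


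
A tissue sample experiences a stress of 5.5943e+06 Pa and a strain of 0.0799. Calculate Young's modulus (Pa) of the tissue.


E = stress / strain
E = 5.5943e+06 / 0.0799
E = 7.0016e+07


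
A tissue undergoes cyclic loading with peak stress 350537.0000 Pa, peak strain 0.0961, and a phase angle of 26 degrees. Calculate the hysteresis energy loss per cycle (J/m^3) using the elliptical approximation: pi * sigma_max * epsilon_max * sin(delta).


E_loss = pi * sigma_max * epsilon_max * sin(delta)
delta = 26 deg = 0.4538 rad
sin(delta) = 0.4384
E_loss = pi * 350537.0000 * 0.0961 * 0.4384
E_loss = 46392.6400


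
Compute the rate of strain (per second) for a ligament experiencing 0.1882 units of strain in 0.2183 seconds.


strain_rate = delta_strain / delta_t
strain_rate = 0.1882 / 0.2183
strain_rate = 0.8621


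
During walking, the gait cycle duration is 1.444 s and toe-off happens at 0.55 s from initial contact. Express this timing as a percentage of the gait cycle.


pct = (event_time / cycle_time) * 100
pct = (0.55 / 1.444) * 100
ratio = 0.3809
pct = 38.0886


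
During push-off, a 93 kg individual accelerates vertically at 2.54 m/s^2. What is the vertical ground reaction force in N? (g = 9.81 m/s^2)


GRF = m * (g + a)
GRF = 93 * (9.81 + 2.54)
GRF = 93 * 12.3500
GRF = 1148.5500


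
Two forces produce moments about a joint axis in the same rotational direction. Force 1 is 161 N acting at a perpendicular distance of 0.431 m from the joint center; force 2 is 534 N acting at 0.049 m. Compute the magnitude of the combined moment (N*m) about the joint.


M = F1 * d1 + F2 * d2
M = 161 * 0.431 + 534 * 0.049
M = 69.3910 + 26.1660
M = 95.5570


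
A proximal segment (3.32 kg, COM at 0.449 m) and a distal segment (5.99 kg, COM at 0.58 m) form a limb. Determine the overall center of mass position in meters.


COM = (m1*x1 + m2*x2) / (m1 + m2)
COM = (3.32*0.449 + 5.99*0.58) / (3.32 + 5.99)
Numerator = 4.9649
Denominator = 9.3100
COM = 0.5333


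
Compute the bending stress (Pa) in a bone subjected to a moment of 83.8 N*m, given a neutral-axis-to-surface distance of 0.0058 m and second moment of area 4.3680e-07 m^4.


sigma = M * c / I
sigma = 83.8 * 0.0058 / 4.3680e-07
M * c = 0.4860
sigma = 1.1127e+06


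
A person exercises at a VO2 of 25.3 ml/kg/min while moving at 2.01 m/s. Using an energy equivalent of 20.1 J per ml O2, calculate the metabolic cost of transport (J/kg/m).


Power per kg = VO2 * 20.1 / 60
Power per kg = 25.3 * 20.1 / 60 = 8.4755 W/kg
Cost = power_per_kg / speed
Cost = 8.4755 / 2.01
Cost = 4.2167


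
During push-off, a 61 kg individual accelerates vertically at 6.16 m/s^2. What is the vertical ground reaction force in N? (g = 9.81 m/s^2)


GRF = m * (g + a)
GRF = 61 * (9.81 + 6.16)
GRF = 61 * 15.9700
GRF = 974.1700


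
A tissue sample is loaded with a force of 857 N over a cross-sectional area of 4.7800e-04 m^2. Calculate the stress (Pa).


stress = F / A
stress = 857 / 4.7800e-04
stress = 1.7929e+06


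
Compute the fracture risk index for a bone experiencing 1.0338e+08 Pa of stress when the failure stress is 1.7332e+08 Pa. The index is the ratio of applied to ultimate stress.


FRI = applied / ultimate
FRI = 1.0338e+08 / 1.7332e+08
FRI = 0.5965


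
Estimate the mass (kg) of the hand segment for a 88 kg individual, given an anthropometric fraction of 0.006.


m_segment = body_mass * fraction
m_segment = 88 * 0.006
m_segment = 0.5280


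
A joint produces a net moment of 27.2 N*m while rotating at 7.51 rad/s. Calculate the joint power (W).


P = M * omega
P = 27.2 * 7.51
P = 204.2720


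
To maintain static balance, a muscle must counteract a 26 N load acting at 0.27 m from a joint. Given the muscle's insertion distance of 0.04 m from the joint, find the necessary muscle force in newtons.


F_muscle = W * d_load / d_muscle
F_muscle = 26 * 0.27 / 0.04
Numerator = 7.0200
F_muscle = 175.5000
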